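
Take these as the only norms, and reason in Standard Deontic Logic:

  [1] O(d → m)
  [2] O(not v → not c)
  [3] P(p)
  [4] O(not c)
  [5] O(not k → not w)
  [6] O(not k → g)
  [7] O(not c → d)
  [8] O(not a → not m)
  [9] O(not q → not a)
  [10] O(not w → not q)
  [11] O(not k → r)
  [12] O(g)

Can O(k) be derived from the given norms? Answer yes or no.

Premise 4 states O(not c) outright.
From O(not c) and premise 7, O(not c → d), we obtain O(d).
With premise 1, O(d → m), the K-axiom yields O(m).
Premise 8 is O(not a → not m); contrapositively O(m → a). Since O(m) holds, K gives O(a).
Premise 9 is O(not q → not a); contrapositively O(a → q). Since O(a) holds, K gives O(q).
Premise 10, O(not w → not q), contraposes to O(q → w); with O(q) we get O(w).
Premise 5, O(not k → not w), contraposes to O(w → k); with O(w) we get O(k).
Premises 2, 3, 6, 11, 12 do not contribute to this derivation.
So O(k) follows.

Yes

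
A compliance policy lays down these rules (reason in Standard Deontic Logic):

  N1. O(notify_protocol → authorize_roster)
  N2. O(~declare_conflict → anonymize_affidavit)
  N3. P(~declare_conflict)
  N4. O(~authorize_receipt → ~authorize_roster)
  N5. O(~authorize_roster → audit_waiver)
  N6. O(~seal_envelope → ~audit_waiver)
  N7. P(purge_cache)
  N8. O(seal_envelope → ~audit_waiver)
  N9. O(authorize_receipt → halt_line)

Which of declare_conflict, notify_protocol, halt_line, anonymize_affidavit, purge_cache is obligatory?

halt_line

Premises 6 and 8 are O(~seal_envelope → ~audit_waiver) and O(seal_envelope → ~audit_waiver); every ideal world satisfies ~seal_envelope or seal_envelope, so in either case ~audit_waiver holds — hence O(~audit_waiver).
Premise 5, O(~authorize_roster → audit_waiver), contraposes to O(~audit_waiver → authorize_roster); with O(~audit_waiver) we get O(authorize_roster).
Premise 4 is O(~authorize_receipt → ~authorize_roster); contrapositively O(authorize_roster → authorize_receipt). Since O(authorize_roster) holds, K gives O(authorize_receipt).
Premise 9 is O(authorize_receipt → halt_line); since O(authorize_receipt), deontic closure gives O(halt_line).
So O(halt_line) holds — halt_line is obligatory. None of the other listed options is made obligatory by any chain of premises.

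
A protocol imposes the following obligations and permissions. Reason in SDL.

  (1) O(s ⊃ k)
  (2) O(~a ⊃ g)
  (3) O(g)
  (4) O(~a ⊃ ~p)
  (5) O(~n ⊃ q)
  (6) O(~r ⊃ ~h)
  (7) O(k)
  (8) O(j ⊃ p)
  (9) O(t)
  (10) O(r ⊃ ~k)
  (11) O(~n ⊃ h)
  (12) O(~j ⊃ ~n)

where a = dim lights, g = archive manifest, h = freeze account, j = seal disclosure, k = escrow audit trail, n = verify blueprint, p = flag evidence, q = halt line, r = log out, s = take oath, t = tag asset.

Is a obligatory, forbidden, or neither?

Obligatory

From premise 7 we have O(k).
The contrapositive of premise 10 (O(r ⊃ ~k)) is O(k ⊃ ~r), and O(k) is already established, so O(~r).
From O(~r) and premise 6, O(~r ⊃ ~h), we obtain O(~h).
Premise 11, O(~n ⊃ h), contraposes to O(~h ⊃ n); with O(~h) we get O(n).
The contrapositive of premise 12 (O(~j ⊃ ~n)) is O(n ⊃ j), and O(n) is already established, so O(j).
Applying K to premise 8 (O(j ⊃ p)) and O(j) yields O(p).
Premise 4, O(~a ⊃ ~p), contraposes to O(p ⊃ a); with O(p) we get O(a).
Premises 1, 2, 3, 5, 9 do not contribute to this derivation.
Hence a is obligatory.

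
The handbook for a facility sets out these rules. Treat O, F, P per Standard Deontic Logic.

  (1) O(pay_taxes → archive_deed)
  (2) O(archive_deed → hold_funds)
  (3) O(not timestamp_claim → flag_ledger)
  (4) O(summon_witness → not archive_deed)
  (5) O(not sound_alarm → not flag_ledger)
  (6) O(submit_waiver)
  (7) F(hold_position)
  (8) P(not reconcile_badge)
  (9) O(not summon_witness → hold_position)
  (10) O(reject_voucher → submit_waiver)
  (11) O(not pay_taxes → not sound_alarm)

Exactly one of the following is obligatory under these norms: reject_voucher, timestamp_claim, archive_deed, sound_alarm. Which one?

F(hold_position) at premise 7 means O(not hold_position).
The contrapositive of premise 9 (O(not summon_witness → hold_position)) is O(not hold_position → summon_witness), and O(not hold_position) is already established, so O(summon_witness).
From O(summon_witness) and premise 4, O(summon_witness → not archive_deed), we obtain O(not archive_deed).
The contrapositive of premise 1 (O(pay_taxes → archive_deed)) is O(not archive_deed → not pay_taxes), and O(not archive_deed) is already established, so O(not pay_taxes).
Applying K to premise 11 (O(not pay_taxes → not sound_alarm)) and O(not pay_taxes) yields O(not sound_alarm).
From O(not sound_alarm) and premise 5, O(not sound_alarm → not flag_ledger), we obtain O(not flag_ledger).
Premise 3, O(not timestamp_claim → flag_ledger), contraposes to O(not flag_ledger → timestamp_claim); with O(not flag_ledger) we get O(timestamp_claim).
So O(timestamp_claim) holds — timestamp_claim is obligatory. None of the other listed options is made obligatory by any chain of premises.

timestamp_claim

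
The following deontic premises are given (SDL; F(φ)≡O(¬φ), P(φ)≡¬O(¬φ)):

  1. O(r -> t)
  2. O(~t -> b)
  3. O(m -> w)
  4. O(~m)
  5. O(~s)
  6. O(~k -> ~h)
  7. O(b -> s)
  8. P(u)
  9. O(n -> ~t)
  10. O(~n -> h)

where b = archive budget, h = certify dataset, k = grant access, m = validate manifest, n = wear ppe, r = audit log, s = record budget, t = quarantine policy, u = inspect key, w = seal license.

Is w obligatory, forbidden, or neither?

Premise 3 is O(m -> w), but O(m) is not derivable from the premises, so it does not yield O(w).
No premise or chain of K-axiom applications forces O(w), and none forces O(~w). So w is neither obligatory nor forbidden under these norms.

Neither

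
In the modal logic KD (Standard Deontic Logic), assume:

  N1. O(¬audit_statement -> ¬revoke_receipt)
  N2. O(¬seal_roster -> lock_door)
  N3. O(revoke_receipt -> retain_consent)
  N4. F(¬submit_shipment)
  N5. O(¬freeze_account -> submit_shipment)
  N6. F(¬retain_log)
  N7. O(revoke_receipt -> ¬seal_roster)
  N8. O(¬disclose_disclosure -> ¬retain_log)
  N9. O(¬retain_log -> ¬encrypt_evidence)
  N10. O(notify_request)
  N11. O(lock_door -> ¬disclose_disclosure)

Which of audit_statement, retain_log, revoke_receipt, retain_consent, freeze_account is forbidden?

Premise 6 is F(¬retain_log), i.e. O(retain_log).
Premise 8 is O(¬disclose_disclosure -> ¬retain_log); contrapositively O(retain_log -> disclose_disclosure). Since O(retain_log) holds, K gives O(disclose_disclosure).
Premise 11 is O(lock_door -> ¬disclose_disclosure); contrapositively O(disclose_disclosure -> ¬lock_door). Since O(disclose_disclosure) holds, K gives O(¬lock_door).
Premise 2 is O(¬seal_roster -> lock_door); contrapositively O(¬lock_door -> seal_roster). Since O(¬lock_door) holds, K gives O(seal_roster).
Premise 7 is O(revoke_receipt -> ¬seal_roster); contrapositively O(seal_roster -> ¬revoke_receipt). Since O(seal_roster) holds, K gives O(¬revoke_receipt).
So O(¬revoke_receipt) holds, i.e. revoke_receipt is forbidden. None of the other listed options is forbidden under the premises.

revoke_receipt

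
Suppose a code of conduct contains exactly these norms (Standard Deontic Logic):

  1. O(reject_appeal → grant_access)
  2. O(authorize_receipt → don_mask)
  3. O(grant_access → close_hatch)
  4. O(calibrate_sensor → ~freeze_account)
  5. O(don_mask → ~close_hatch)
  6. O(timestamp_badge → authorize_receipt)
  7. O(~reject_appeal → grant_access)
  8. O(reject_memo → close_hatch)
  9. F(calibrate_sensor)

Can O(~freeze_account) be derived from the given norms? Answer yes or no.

Premise 4 is O(calibrate_sensor → ~freeze_account), but O(calibrate_sensor) is not derivable from the premises, so it does not yield O(~freeze_account).
No other premise forces O(~freeze_account). An ideal world satisfying every premise can still have ~freeze_account false, so O(~freeze_account) is not derivable.

No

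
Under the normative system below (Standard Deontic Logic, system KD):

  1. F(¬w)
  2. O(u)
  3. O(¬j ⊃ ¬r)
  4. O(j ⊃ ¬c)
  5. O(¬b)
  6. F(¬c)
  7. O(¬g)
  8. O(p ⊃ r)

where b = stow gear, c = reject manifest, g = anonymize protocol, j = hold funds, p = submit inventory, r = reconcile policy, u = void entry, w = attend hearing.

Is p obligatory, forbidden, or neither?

Premise 6, F(¬c), is equivalent to O(c).
The contrapositive of premise 4 (O(j ⊃ ¬c)) is O(c ⊃ ¬j), and O(c) is already established, so O(¬j).
Premise 3 is O(¬j ⊃ ¬r); since O(¬j), deontic closure gives O(¬r).
Premise 8 is O(p ⊃ r); contrapositively O(¬r ⊃ ¬p). Since O(¬r) holds, K gives O(¬p).
Premises 1, 2, 5, 7 do not contribute to this derivation.
Thus O(¬p), which is F(p): p is forbidden.

Forbidden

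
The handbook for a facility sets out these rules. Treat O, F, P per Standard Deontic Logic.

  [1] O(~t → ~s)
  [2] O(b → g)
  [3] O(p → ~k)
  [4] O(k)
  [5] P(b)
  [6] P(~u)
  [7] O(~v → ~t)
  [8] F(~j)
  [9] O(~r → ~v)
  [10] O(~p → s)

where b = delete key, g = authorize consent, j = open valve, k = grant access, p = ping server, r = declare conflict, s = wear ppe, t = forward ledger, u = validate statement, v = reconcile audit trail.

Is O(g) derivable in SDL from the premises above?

No

Premise 2 is O(b → g), but O(b) is not derivable from the premises (the permission P(b) asserts only ~O(~b), not O(b)), so it does not yield O(g).
No other premise forces O(g). An ideal world satisfying every premise can still have g false, so O(g) is not derivable.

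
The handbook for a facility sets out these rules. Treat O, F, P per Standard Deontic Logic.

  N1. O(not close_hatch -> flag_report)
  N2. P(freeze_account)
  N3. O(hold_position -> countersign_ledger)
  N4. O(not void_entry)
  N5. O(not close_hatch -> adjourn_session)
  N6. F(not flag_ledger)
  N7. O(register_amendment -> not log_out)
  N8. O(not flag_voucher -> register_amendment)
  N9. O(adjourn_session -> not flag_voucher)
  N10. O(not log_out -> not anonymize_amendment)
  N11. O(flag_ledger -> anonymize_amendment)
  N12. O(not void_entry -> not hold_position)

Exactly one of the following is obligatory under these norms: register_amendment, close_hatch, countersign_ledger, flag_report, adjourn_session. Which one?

close_hatch

Premise 6, F(not flag_ledger), is equivalent to O(flag_ledger).
With premise 11, O(flag_ledger -> anonymize_amendment), the K-axiom yields O(anonymize_amendment).
Premise 10, O(not log_out -> not anonymize_amendment), contraposes to O(anonymize_amendment -> log_out); with O(anonymize_amendment) we get O(log_out).
Premise 7, O(register_amendment -> not log_out), contraposes to O(log_out -> not register_amendment); with O(log_out) we get O(not register_amendment).
Premise 8, O(not flag_voucher -> register_amendment), contraposes to O(not register_amendment -> flag_voucher); with O(not register_amendment) we get O(flag_voucher).
Premise 9 is O(adjourn_session -> not flag_voucher); contrapositively O(flag_voucher -> not adjourn_session). Since O(flag_voucher) holds, K gives O(not adjourn_session).
The contrapositive of premise 5 (O(not close_hatch -> adjourn_session)) is O(not adjourn_session -> close_hatch), and O(not adjourn_session) is already established, so O(close_hatch).
So O(close_hatch) holds — close_hatch is obligatory. None of the other listed options is made obligatory by any chain of premises.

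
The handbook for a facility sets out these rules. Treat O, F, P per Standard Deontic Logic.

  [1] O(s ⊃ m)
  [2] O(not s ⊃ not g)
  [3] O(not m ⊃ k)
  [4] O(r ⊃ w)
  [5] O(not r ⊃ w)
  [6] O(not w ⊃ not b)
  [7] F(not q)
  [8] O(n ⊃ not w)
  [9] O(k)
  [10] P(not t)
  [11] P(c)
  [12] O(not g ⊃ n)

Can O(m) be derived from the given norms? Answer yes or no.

Yes

Premises 5 and 4 are O(not r ⊃ w) and O(r ⊃ w); every ideal world satisfies not r or r, so in either case w holds — hence O(w).
Premise 8, O(n ⊃ not w), contraposes to O(w ⊃ not n); with O(w) we get O(not n).
Premise 12, O(not g ⊃ n), contraposes to O(not n ⊃ g); with O(not n) we get O(g).
Premise 2, O(not s ⊃ not g), contraposes to O(g ⊃ s); with O(g) we get O(s).
Premise 1 is O(s ⊃ m); since O(s), deontic closure gives O(m).
Premises 3, 6, 7, 9, 10, 11 do not contribute to this derivation.
So O(m) follows.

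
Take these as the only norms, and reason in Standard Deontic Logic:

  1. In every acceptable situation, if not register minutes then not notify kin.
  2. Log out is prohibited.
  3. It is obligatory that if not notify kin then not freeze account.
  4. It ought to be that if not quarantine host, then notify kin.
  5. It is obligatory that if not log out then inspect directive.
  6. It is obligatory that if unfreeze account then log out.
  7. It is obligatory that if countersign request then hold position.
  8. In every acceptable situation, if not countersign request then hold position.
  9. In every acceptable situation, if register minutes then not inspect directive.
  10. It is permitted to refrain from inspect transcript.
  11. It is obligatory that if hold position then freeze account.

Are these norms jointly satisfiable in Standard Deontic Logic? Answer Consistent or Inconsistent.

Inconsistent

Premises 8 and 7 are O(¬countersign_request → hold_position) and O(countersign_request → hold_position); every ideal world satisfies ¬countersign_request or countersign_request, so in either case hold_position holds — hence O(hold_position).
Applying K to premise 11 (O(hold_position → freeze_account)) and O(hold_position) yields O(freeze_account).
Premise 3, O(¬notify_kin → ¬freeze_account), contraposes to O(freeze_account → notify_kin); with O(freeze_account) we get O(notify_kin).
Premise 1 is O(¬register_minutes → ¬notify_kin); contrapositively O(notify_kin → register_minutes). Since O(notify_kin) holds, K gives O(register_minutes).
Premise 9 is O(register_minutes → ¬inspect_directive); since O(register_minutes), deontic closure gives O(¬inspect_directive).
The contrapositive of premise 5 (O(¬log_out → inspect_directive)) is O(¬inspect_directive → log_out), and O(¬inspect_directive) is already established, so O(log_out).
But premise 2, F(log_out), means O(¬log_out).
We now have both O(log_out) and O(¬log_out) — log_out is simultaneously obligatory and forbidden, violating the D-axiom.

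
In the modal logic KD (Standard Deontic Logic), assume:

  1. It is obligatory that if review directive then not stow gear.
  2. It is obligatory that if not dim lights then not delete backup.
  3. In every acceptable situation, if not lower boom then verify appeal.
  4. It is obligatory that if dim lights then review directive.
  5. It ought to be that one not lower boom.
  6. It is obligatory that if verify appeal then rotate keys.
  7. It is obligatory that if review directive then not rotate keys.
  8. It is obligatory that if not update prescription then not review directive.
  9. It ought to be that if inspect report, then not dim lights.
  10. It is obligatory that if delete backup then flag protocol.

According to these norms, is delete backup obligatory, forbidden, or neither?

From premise 5 we have O(¬lower_boom).
Premise 3 is O(¬lower_boom → verify_appeal); since O(¬lower_boom), deontic closure gives O(verify_appeal).
Premise 6 is O(verify_appeal → rotate_keys); since O(verify_appeal), deontic closure gives O(rotate_keys).
Premise 7 is O(review_directive → ¬rotate_keys); contrapositively O(rotate_keys → ¬review_directive). Since O(rotate_keys) holds, K gives O(¬review_directive).
Premise 4 is O(dim_lights → review_directive); contrapositively O(¬review_directive → ¬dim_lights). Since O(¬review_directive) holds, K gives O(¬dim_lights).
From O(¬dim_lights) and premise 2, O(¬dim_lights → ¬delete_backup), we obtain O(¬delete_backup).
Premises 1, 8, 9, 10 do not contribute to this derivation.
Thus O(¬delete_backup), which is F(delete_backup): delete_backup is forbidden.

Forbidden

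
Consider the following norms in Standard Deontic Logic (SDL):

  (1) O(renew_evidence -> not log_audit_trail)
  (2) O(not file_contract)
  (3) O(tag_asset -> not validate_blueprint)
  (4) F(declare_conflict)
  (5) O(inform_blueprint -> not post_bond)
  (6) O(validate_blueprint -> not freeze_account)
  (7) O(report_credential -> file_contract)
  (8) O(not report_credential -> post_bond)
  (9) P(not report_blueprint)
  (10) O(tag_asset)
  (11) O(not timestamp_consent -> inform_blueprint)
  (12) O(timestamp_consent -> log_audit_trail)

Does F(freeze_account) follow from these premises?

No

Premise 6 is O(validate_blueprint -> not freeze_account), but O(validate_blueprint) is not derivable from the premises, so it does not yield O(not freeze_account).
No other premise forces O(not freeze_account). An ideal world satisfying every premise can still have freeze_account true, so F(freeze_account) is not derivable.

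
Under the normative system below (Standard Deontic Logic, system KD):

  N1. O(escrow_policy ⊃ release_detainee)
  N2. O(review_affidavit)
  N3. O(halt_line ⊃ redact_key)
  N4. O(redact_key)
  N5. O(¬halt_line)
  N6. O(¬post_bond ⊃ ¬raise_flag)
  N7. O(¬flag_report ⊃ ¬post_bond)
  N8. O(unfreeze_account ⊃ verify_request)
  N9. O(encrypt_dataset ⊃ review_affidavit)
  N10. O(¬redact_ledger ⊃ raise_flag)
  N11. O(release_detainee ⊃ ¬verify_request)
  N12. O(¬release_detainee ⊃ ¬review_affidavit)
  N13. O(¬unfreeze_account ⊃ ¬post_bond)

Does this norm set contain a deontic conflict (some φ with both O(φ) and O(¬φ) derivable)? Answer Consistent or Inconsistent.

Consistent

Premise 3 is O(halt_line ⊃ redact_key); even if O(redact_key) held, inferring O(halt_line) would be affirming the consequent — invalid.
So O(halt_line) is not derivable, and the apparent clash with O(¬halt_line) does not arise.
A world satisfying every obligation exists (e.g. encrypt_dataset=false, escrow_policy=false, flag_report=false, halt_line=false, post_bond=false, raise_flag=false, redact_key=true, redact_ledger=true, release_detainee=true, review_affidavit=true, unfreeze_account=false, verify_request=false); no atom is both obligatory and forbidden, so the set is consistent.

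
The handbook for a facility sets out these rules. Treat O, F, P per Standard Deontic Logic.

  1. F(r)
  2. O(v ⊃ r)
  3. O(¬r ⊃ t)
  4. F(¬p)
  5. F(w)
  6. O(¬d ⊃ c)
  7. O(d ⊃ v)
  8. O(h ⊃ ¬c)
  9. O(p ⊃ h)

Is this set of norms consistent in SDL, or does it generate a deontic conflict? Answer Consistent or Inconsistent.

Inconsistent

F(¬p) at premise 4 means O(p).
From O(p) and premise 9, O(p ⊃ h), we obtain O(h).
Applying K to premise 8 (O(h ⊃ ¬c)) and O(h) yields O(¬c).
Premise 6 is O(¬d ⊃ c); contrapositively O(¬c ⊃ d). Since O(¬c) holds, K gives O(d).
Applying K to premise 7 (O(d ⊃ v)) and O(d) yields O(v).
Premise 2 is O(v ⊃ r); since O(v), deontic closure gives O(r).
However, F(r) at premise 1 amounts to O(¬r).
We now have both O(r) and O(¬r) — r is simultaneously obligatory and forbidden, violating the D-axiom.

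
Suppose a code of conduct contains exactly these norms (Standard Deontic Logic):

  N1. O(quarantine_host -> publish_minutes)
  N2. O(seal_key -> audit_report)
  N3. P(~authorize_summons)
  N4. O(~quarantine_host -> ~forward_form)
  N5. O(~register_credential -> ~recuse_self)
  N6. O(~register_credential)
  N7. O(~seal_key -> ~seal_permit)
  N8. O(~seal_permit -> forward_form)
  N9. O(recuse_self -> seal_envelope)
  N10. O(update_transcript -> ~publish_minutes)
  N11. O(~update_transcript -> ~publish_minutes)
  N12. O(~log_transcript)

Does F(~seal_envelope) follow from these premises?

No

Premise 9 is O(recuse_self -> seal_envelope), but O(recuse_self) is not derivable from the premises, so it does not yield O(seal_envelope).
No other premise forces O(seal_envelope). An ideal world satisfying every premise can still have ~seal_envelope true, so F(~seal_envelope) is not derivable.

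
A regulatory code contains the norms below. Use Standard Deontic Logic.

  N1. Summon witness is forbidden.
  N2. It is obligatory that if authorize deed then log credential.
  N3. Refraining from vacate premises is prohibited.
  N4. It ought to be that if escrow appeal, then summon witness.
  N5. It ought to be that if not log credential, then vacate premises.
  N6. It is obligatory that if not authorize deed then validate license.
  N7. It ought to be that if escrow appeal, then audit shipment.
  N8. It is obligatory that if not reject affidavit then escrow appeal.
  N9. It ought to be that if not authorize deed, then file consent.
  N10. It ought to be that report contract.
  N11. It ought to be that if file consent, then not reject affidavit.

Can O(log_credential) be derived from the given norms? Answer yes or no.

Yes

Premise 1 is F(summon_witness), i.e. O(¬summon_witness).
Premise 4 is O(escrow_appeal → summon_witness); contrapositively O(¬summon_witness → ¬escrow_appeal). Since O(¬summon_witness) holds, K gives O(¬escrow_appeal).
The contrapositive of premise 8 (O(¬reject_affidavit → escrow_appeal)) is O(¬escrow_appeal → reject_affidavit), and O(¬escrow_appeal) is already established, so O(reject_affidavit).
Premise 11, O(file_consent → ¬reject_affidavit), contraposes to O(reject_affidavit → ¬file_consent); with O(reject_affidavit) we get O(¬file_consent).
The contrapositive of premise 9 (O(¬authorize_deed → file_consent)) is O(¬file_consent → authorize_deed), and O(¬file_consent) is already established, so O(authorize_deed).
With premise 2, O(authorize_deed → log_credential), the K-axiom yields O(log_credential).
Premises 3, 5, 6, 7, 10 do not contribute to this derivation.
So O(log_credential) follows.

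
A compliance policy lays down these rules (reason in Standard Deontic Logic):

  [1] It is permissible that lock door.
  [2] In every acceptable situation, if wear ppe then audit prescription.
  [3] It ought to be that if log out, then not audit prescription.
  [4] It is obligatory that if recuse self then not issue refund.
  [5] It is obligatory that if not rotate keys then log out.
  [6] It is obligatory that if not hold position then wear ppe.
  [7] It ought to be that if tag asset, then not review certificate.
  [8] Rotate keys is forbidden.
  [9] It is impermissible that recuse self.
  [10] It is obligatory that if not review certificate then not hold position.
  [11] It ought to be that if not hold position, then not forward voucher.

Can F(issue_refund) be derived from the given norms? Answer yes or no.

Premise 4 is O(recuse_self → ¬issue_refund), but O(recuse_self) is not derivable from the premises, so it does not yield O(¬issue_refund).
No other premise forces O(¬issue_refund). An ideal world satisfying every premise can still have issue_refund true, so F(issue_refund) is not derivable.

No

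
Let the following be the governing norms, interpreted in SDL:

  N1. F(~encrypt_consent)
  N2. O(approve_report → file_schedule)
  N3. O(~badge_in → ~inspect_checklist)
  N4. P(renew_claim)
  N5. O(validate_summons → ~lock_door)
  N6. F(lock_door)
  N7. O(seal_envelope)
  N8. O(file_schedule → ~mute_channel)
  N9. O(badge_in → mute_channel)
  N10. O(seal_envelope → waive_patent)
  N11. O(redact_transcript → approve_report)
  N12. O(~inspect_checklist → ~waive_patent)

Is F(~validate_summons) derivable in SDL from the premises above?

Premise 5 is O(validate_summons → ~lock_door); even if O(~lock_door) held, inferring O(validate_summons) would be affirming the consequent — invalid.
No other premise forces O(validate_summons). An ideal world satisfying every premise can still have ~validate_summons true, so F(~validate_summons) is not derivable.

No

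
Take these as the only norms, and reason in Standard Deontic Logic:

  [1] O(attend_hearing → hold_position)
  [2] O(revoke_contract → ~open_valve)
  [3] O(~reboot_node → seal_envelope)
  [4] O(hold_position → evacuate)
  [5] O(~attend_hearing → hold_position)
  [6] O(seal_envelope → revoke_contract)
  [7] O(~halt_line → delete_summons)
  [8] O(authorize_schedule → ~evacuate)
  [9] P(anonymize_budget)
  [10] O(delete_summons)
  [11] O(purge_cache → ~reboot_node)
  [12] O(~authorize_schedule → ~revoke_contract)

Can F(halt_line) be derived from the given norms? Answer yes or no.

No

Premise 7 is O(~halt_line → delete_summons); even if O(delete_summons) held, inferring O(~halt_line) would be affirming the consequent — invalid.
No other premise forces O(~halt_line). An ideal world satisfying every premise can still have halt_line true, so F(halt_line) is not derivable.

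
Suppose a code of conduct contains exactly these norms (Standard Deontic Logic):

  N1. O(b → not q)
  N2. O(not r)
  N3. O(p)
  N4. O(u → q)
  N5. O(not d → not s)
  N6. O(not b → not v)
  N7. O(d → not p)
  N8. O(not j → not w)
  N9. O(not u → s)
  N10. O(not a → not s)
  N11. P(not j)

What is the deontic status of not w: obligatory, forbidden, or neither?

Premise 8 is O(not j → not w), but O(not j) is not derivable from the premises (the permission P(not j) asserts only not O(j), not O(not j)), so it does not yield O(not w).
No premise or chain of K-axiom applications forces O(not w), and none forces O(w). So not w is neither obligatory nor forbidden under these norms.

Neither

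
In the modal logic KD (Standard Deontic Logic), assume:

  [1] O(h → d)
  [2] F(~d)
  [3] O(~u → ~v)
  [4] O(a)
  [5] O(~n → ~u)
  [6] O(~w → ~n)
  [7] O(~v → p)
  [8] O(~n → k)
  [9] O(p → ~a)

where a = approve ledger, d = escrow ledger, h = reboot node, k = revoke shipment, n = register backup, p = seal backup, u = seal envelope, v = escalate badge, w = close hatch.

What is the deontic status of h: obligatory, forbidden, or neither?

Premise 1 is O(h → d); even if O(d) held, inferring O(h) would be affirming the consequent — invalid.
No premise or chain of K-axiom applications forces O(h), and none forces O(~h). So h is neither obligatory nor forbidden under these norms.

Neither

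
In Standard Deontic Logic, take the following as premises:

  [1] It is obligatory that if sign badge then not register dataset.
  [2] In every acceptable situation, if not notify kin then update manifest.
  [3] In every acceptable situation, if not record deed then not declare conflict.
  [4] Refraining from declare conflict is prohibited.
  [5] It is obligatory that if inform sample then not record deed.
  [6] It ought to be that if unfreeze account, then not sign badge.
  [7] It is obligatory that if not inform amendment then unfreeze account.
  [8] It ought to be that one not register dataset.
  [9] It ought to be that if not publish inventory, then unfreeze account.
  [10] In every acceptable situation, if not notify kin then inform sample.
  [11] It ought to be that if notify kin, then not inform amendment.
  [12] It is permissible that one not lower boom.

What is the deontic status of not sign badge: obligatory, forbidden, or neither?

Obligatory

Premise 4 is F(¬declare_conflict), i.e. O(declare_conflict).
Premise 3, O(¬record_deed → ¬declare_conflict), contraposes to O(declare_conflict → record_deed); with O(declare_conflict) we get O(record_deed).
Premise 5, O(inform_sample → ¬record_deed), contraposes to O(record_deed → ¬inform_sample); with O(record_deed) we get O(¬inform_sample).
The contrapositive of premise 10 (O(¬notify_kin → inform_sample)) is O(¬inform_sample → notify_kin), and O(¬inform_sample) is already established, so O(notify_kin).
With premise 11, O(notify_kin → ¬inform_amendment), the K-axiom yields O(¬inform_amendment).
Premise 7 is O(¬inform_amendment → unfreeze_account); since O(¬inform_amendment), deontic closure gives O(unfreeze_account).
Applying K to premise 6 (O(unfreeze_account → ¬sign_badge)) and O(unfreeze_account) yields O(¬sign_badge).
Premises 1, 2, 8, 9, 12 do not contribute to this derivation.
Hence ¬sign_badge is obligatory.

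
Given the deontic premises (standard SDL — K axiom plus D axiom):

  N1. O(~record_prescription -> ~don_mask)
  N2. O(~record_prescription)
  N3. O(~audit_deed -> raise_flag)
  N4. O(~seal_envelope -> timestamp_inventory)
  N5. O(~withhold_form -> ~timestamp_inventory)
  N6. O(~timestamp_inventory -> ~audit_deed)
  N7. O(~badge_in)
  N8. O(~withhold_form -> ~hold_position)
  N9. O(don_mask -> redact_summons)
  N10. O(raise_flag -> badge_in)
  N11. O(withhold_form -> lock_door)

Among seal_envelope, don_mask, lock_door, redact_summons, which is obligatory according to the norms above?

lock_door

Premise 7 gives O(~badge_in).
The contrapositive of premise 10 (O(raise_flag -> badge_in)) is O(~badge_in -> ~raise_flag), and O(~badge_in) is already established, so O(~raise_flag).
Premise 3 is O(~audit_deed -> raise_flag); contrapositively O(~raise_flag -> audit_deed). Since O(~raise_flag) holds, K gives O(audit_deed).
Premise 6 is O(~timestamp_inventory -> ~audit_deed); contrapositively O(audit_deed -> timestamp_inventory). Since O(audit_deed) holds, K gives O(timestamp_inventory).
Premise 5, O(~withhold_form -> ~timestamp_inventory), contraposes to O(timestamp_inventory -> withhold_form); with O(timestamp_inventory) we get O(withhold_form).
Premise 11 is O(withhold_form -> lock_door); since O(withhold_form), deontic closure gives O(lock_door).
So O(lock_door) holds — lock_door is obligatory. None of the other listed options is made obligatory by any chain of premises.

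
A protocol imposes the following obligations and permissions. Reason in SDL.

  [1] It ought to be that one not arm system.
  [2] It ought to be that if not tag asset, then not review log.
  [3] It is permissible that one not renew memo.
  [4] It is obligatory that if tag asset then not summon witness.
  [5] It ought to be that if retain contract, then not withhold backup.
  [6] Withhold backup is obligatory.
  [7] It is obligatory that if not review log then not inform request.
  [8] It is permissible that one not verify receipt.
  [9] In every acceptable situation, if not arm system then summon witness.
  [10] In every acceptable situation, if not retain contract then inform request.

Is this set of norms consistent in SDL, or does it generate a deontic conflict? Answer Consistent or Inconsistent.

Premise 1 gives O(¬arm_system).
From O(¬arm_system) and premise 9, O(¬arm_system → summon_witness), we obtain O(summon_witness).
The contrapositive of premise 4 (O(tag_asset → ¬summon_witness)) is O(summon_witness → ¬tag_asset), and O(summon_witness) is already established, so O(¬tag_asset).
From O(¬tag_asset) and premise 2, O(¬tag_asset → ¬review_log), we obtain O(¬review_log).
From O(¬review_log) and premise 7, O(¬review_log → ¬inform_request), we obtain O(¬inform_request).
Premise 10 is O(¬retain_contract → inform_request); contrapositively O(¬inform_request → retain_contract). Since O(¬inform_request) holds, K gives O(retain_contract).
Applying K to premise 5 (O(retain_contract → ¬withhold_backup)) and O(retain_contract) yields O(¬withhold_backup).
However, premise 6 gives O(withhold_backup).
We now have both O(¬withhold_backup) and O(withhold_backup) — withhold_backup is simultaneously obligatory and forbidden, violating the D-axiom.

Inconsistent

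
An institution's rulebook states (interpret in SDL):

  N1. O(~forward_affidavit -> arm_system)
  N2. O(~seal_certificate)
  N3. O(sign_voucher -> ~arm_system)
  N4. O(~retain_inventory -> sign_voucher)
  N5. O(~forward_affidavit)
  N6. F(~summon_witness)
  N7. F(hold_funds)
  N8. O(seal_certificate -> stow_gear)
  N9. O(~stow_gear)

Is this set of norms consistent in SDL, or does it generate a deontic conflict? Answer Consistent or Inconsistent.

Consistent

Premise 8 is O(seal_certificate -> stow_gear), but O(seal_certificate) is not derivable from the premises, so it does not yield O(stow_gear).
So O(stow_gear) is not derivable, and the apparent clash with O(~stow_gear) does not arise.
A world satisfying every obligation exists (e.g. arm_system=true, forward_affidavit=false, hold_funds=false, retain_inventory=true, seal_certificate=false, sign_voucher=false, stow_gear=false, summon_witness=true); no atom is both obligatory and forbidden, so the set is consistent.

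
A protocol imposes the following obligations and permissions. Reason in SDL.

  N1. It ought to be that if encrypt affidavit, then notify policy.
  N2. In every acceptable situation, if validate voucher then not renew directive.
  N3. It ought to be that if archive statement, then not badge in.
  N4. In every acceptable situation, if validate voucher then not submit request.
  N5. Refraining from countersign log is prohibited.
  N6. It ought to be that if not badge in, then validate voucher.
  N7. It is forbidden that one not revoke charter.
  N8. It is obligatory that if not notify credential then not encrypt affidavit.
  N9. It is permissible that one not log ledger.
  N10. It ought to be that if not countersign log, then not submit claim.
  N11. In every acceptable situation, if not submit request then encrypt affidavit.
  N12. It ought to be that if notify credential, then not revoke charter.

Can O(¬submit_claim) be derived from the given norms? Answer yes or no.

No

Premise 10 is O(¬countersign_log → ¬submit_claim), but O(¬countersign_log) is not derivable from the premises, so it does not yield O(¬submit_claim).
No other premise forces O(¬submit_claim). An ideal world satisfying every premise can still have ¬submit_claim false, so O(¬submit_claim) is not derivable.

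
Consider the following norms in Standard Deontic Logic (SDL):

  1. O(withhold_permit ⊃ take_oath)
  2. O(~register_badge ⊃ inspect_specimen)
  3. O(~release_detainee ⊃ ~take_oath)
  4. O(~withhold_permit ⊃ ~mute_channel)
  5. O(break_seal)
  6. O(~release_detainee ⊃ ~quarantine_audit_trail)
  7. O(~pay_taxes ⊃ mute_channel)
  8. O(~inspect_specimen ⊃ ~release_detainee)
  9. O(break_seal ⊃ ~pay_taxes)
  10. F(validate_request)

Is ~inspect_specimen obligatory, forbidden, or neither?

Premise 5 gives O(break_seal).
With premise 9, O(break_seal ⊃ ~pay_taxes), the K-axiom yields O(~pay_taxes).
From O(~pay_taxes) and premise 7, O(~pay_taxes ⊃ mute_channel), we obtain O(mute_channel).
The contrapositive of premise 4 (O(~withhold_permit ⊃ ~mute_channel)) is O(mute_channel ⊃ withhold_permit), and O(mute_channel) is already established, so O(withhold_permit).
From O(withhold_permit) and premise 1, O(withhold_permit ⊃ take_oath), we obtain O(take_oath).
Premise 3 is O(~release_detainee ⊃ ~take_oath); contrapositively O(take_oath ⊃ release_detainee). Since O(take_oath) holds, K gives O(release_detainee).
Premise 8 is O(~inspect_specimen ⊃ ~release_detainee); contrapositively O(release_detainee ⊃ inspect_specimen). Since O(release_detainee) holds, K gives O(inspect_specimen).
Premises 2, 6, 10 do not contribute to this derivation.
Thus O(inspect_specimen), which is F(~inspect_specimen): ~inspect_specimen is forbidden.

Forbidden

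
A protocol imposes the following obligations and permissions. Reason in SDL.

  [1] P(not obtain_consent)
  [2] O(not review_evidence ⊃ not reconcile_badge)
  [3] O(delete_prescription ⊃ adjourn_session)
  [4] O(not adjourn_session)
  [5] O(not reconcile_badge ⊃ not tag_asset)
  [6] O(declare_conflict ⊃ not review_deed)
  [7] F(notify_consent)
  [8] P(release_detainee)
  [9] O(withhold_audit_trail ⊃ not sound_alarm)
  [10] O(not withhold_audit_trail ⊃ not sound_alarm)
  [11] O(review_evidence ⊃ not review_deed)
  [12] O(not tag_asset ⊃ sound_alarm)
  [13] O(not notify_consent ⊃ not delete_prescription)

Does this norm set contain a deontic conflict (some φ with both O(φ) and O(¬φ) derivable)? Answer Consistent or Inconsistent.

Premise 3 is O(delete_prescription ⊃ adjourn_session), but O(delete_prescription) is not derivable from the premises, so it does not yield O(adjourn_session).
So O(adjourn_session) is not derivable, and the apparent clash with O(not adjourn_session) does not arise.
A world satisfying every obligation exists (e.g. adjourn_session=false, declare_conflict=false, delete_prescription=false, notify_consent=false, obtain_consent=false, reconcile_badge=true, release_detainee=false, review_deed=false, review_evidence=true, sound_alarm=false, tag_asset=true, withhold_audit_trail=false); no atom is both obligatory and forbidden, so the set is consistent.

Consistent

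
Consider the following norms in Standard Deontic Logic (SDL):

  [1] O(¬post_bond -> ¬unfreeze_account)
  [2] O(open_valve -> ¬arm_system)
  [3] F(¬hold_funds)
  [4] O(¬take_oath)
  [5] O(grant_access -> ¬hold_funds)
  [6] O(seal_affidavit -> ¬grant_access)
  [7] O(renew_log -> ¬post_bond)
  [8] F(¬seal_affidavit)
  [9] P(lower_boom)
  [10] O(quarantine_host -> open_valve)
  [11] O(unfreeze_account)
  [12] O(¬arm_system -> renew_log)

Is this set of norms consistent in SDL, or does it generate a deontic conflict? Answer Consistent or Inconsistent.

Consistent

Premise 5 is O(grant_access -> ¬hold_funds), but O(grant_access) is not derivable from the premises, so it does not yield O(¬hold_funds).
So O(¬hold_funds) is not derivable, and the apparent clash with O(hold_funds) does not arise.
A world satisfying every obligation exists (e.g. arm_system=true, grant_access=false, hold_funds=true, lower_boom=false, open_valve=false, post_bond=true, quarantine_host=false, renew_log=false, seal_affidavit=true, take_oath=false, unfreeze_account=true); no atom is both obligatory and forbidden, so the set is consistent.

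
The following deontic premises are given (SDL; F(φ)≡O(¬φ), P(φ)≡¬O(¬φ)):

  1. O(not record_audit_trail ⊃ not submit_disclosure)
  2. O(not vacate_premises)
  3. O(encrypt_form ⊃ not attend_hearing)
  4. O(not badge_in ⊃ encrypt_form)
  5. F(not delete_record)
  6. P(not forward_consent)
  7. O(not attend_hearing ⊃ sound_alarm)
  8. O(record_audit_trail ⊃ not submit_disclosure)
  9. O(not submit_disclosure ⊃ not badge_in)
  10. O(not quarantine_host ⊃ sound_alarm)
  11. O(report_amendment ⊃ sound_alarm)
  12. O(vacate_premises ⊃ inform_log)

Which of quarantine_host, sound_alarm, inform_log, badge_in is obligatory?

Premises 1 and 8 cover both cases: O(not record_audit_trail ⊃ not submit_disclosure) and O(record_audit_trail ⊃ not submit_disclosure). Since not record_audit_trail ∨ record_audit_trail is a tautology, O(not submit_disclosure) follows.
Premise 9 is O(not submit_disclosure ⊃ not badge_in); since O(not submit_disclosure), deontic closure gives O(not badge_in).
From O(not badge_in) and premise 4, O(not badge_in ⊃ encrypt_form), we obtain O(encrypt_form).
With premise 3, O(encrypt_form ⊃ not attend_hearing), the K-axiom yields O(not attend_hearing).
From O(not attend_hearing) and premise 7, O(not attend_hearing ⊃ sound_alarm), we obtain O(sound_alarm).
So O(sound_alarm) holds — sound_alarm is obligatory. None of the other listed options is made obligatory by any chain of premises.

sound_alarm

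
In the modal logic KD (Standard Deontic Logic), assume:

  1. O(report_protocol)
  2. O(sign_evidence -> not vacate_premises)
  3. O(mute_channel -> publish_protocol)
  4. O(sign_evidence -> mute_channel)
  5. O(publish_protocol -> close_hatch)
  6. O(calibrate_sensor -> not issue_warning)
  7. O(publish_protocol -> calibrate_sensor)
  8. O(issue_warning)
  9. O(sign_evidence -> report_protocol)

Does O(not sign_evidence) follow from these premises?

Premise 8 gives O(issue_warning).
The contrapositive of premise 6 (O(calibrate_sensor -> not issue_warning)) is O(issue_warning -> not calibrate_sensor), and O(issue_warning) is already established, so O(not calibrate_sensor).
The contrapositive of premise 7 (O(publish_protocol -> calibrate_sensor)) is O(not calibrate_sensor -> not publish_protocol), and O(not calibrate_sensor) is already established, so O(not publish_protocol).
The contrapositive of premise 3 (O(mute_channel -> publish_protocol)) is O(not publish_protocol -> not mute_channel), and O(not publish_protocol) is already established, so O(not mute_channel).
Premise 4 is O(sign_evidence -> mute_channel); contrapositively O(not mute_channel -> not sign_evidence). Since O(not mute_channel) holds, K gives O(not sign_evidence).
Premises 1, 2, 5, 9 do not contribute to this derivation.
So O(not sign_evidence) follows.

Yes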